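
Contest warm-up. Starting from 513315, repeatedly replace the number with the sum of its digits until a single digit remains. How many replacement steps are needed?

2

513315 → 18 → 9 (2 steps)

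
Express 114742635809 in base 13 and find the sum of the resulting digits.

114742635809 in base 13 is AA87C38199.
Digit sum: 10+10+8+7+12+3+8+1+9+9 = 77.

77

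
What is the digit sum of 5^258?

5^258 = 2159042138773611156346587965700099892779000091109070346255925867542147950790606764492876875868072056640136823486537415899248774736707986673413250944264518693671561777591705322265625
Sum of its 181 digits: 847.

847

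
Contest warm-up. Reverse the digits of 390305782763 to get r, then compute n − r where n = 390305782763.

Reverse of 390305782763 is 367287503093.
390305782763 − 367287503093 = 23018279670

23018279670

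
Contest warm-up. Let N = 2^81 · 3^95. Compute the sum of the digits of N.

2^81 · 3^95 = 5128009807916891671770906386811510098124874652446188526727118836465664
Sum of its 70 digits: 324.

324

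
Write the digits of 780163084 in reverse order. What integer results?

480361087

Reversing 780163084 gives 480361087.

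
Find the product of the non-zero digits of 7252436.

7×2×5×2×4×3×6 = 10080

10080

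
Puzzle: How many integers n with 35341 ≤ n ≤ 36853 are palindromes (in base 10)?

15

The integers in [35341, 36853] that are palindromes (in base 10): 35353, 35453, 35553, 35653, 35753, 35853, …, 36663, 36763.
15 qualify.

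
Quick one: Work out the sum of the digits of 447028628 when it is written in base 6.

447028628 in base 6 is 112205212552.
Digit sum: 1+1+2+2+0+5+2+1+2+5+5+2 = 28.

28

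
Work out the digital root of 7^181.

7

The digital root of n equals n mod 9 (or 9 when 9 | n), so we need 7^181 mod 9.
7^181 ≡ 7 (mod 9), so the digital root is 7.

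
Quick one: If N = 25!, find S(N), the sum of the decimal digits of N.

72

25! = 15511210043330985984000000
Sum of its 26 digits: 72.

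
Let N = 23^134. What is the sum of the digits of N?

862

23^134 = 296162471984580759935155211465554463846492341524045605175330631799712916978623347832294009473125305655867158407912452735445707434394375431549739776727249993247992094989362394785250609
Sum of its 183 digits: 862.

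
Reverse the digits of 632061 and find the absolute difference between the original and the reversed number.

471825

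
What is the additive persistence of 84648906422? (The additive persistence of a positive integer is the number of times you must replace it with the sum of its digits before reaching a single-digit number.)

84648906422 → 53 → 8 (2 steps)

2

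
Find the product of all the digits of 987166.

18144

9×8×7×1×6×6 = 18144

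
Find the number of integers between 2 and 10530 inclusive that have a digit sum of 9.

The integers in [2, 10530] that have a digit sum of 9: 9, 18, 27, 36, 45, 54, …, 10521, 10530.
259 qualify.

259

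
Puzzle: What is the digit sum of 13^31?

184

13^31 = 34059943367449284484947168626829637
Sum of its 35 digits: 184.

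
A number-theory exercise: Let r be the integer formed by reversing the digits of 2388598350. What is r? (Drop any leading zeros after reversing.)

Reversing 2388598350 gives 538958832.

538958832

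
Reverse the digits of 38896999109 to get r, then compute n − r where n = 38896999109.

Reverse of 38896999109 is 90199969883.
38896999109 − 90199969883 = -51302970774

-51302970774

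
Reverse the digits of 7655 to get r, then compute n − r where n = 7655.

2088

Reverse of 7655 is 5567.
7655 − 5567 = 2088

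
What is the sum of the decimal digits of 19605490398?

1+9+6+0+5+4+9+0+3+9+8 = 54

54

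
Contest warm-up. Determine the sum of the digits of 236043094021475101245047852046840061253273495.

2+3+6+0+4+3+0+9+4+0+2+1+4+7+5+1+0+1+2+4+5+0+4+7+8+5+2+0+4+6+8+4+0+0+6+1+2+5+3+2+7+3+4+9+5 = 158

158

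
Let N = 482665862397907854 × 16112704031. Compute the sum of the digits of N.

126

482665862397907854 × 16112704031 = 7777052186684861205112359474
Sum of its 28 digits: 126.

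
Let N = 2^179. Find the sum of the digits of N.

2^179 = 766247770432944429179173513575154591809369561091801088
Sum of its 54 digits: 248.

248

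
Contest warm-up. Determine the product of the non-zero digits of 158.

1×5×8 = 40

40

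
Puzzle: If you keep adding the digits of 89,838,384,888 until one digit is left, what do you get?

8+9+8+3+8+3+8+4+8+8+8 = 75
7+5 = 12
1+2 = 3
(Equivalently, 89,838,384,888 mod 9 = 3.)

3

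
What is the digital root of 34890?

3+4+8+9+0 = 24
2+4 = 6

6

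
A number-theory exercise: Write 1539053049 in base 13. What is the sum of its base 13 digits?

57

1539053049 in base 13 is 1B6B16AA1.
Digit sum: 1+11+6+11+1+6+10+10+1 = 57.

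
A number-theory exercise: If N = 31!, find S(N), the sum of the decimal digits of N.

135

31! = 8222838654177922817725562880000000
Sum of its 34 digits: 135.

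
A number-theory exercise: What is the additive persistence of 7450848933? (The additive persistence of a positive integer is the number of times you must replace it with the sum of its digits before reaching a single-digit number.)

7450848933 → 51 → 6 (2 steps)

2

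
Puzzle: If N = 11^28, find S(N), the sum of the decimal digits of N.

124

11^28 = 144209936106499234037676064081
Sum of its 30 digits: 124.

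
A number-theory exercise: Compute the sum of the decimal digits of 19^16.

19^16 = 288441413567621167681
Sum of its 21 digits: 91.

91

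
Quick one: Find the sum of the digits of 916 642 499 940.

63

9+1+6+6+4+2+4+9+9+9+4+0 = 63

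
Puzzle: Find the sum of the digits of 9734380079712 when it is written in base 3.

9734380079712 in base 3 is 1021110121010200111020020220.
Digit sum: 1+0+2+1+1+1+0+1+2+1+0+1+0+2+0+0+1+1+1+0+2+0+0+2+0+2+2+0 = 24.

24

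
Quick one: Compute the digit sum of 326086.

25

3+2+6+0+8+6 = 25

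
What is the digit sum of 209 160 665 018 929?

2+0+9+1+6+0+6+6+5+0+1+8+9+2+9 = 64

64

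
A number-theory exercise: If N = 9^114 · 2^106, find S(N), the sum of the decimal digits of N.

9^114 · 2^106 = 492975818184955897371260562430671971870983787374446157324658203174885849591006974184535630407508964728504837219438144329676422821425398677504
Sum of its 141 digits: 675.

675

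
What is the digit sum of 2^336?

469

2^336 = 139984046386112763159840142535527767382602843577165595931249318810236991948760059086304843329475444736
Sum of its 102 digits: 469.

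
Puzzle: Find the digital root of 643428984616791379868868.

6

6+4+3+4+2+8+9+8+4+6+1+6+7+9+1+3+7+9+8+6+8+8+6+8 = 141
1+4+1 = 6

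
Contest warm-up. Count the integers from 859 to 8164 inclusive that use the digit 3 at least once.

2684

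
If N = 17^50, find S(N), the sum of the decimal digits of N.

271

17^50 = 33300140732146818380750772381422989832214186835186851059977249
Sum of its 62 digits: 271.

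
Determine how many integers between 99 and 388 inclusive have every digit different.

207

The integers in [99, 388] that have every digit different: 102, 103, 104, 105, 106, 107, …, 386, 387.
207 qualify.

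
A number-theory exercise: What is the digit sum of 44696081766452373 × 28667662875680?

144

44696081766452373 × 28667662875680 = 1281332203944484449508939988640
Sum of its 31 digits: 144.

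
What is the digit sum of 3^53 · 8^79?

423

3^53 · 8^79 = 4280903839227347191287792633211224623857250133772562028766791430236677354969749176894440400224256
Sum of its 97 digits: 423.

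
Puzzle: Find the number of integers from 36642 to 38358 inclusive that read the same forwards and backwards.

The integers in [36642, 38358] that read the same forwards and backwards: 36663, 36763, 36863, 36963, 37073, 37173, …, 38183, 38283.
17 qualify.

17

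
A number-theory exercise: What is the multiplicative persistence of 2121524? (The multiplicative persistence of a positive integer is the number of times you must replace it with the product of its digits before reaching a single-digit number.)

2121524 → 160 → 0 (2 steps)

2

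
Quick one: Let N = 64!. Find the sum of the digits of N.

324

64! = 126886932185884164103433389335161480802865516174545192198801894375214704230400000000000000
Sum of its 90 digits: 324.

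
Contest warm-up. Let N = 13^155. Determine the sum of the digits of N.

817

13^155 = 45837361165708061423020376689225893314734055607779290283887676621230205627097213586813815872303867264686727314814466414879387157598831699224501580618455528395339891983971957
Sum of its 173 digits: 817.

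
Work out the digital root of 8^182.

The digital root of n equals n mod 9 (or 9 when 9 | n), so we need 8^182 mod 9.
8^182 ≡ 1 (mod 9), so the digital root is 1.

1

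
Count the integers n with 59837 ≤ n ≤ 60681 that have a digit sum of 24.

28

The integers in [59837, 60681] that have a digit sum of 24: 59901, 59910, 60099, 60189, 60198, 60279, …, 60666, 60675.
28 qualify.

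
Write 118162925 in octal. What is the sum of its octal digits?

34

118162925 in base 8 is 702602755.
Digit sum: 7+0+2+6+0+2+7+5+5 = 34.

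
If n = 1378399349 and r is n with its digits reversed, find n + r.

Reverse of 1378399349 is 9439938731.
1378399349 + 9439938731 = 10818338080

10818338080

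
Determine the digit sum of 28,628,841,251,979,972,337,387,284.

135

2+8+6+2+8+8+4+1+2+5+1+9+7+9+9+7+2+3+3+7+3+8+7+2+8+4 = 135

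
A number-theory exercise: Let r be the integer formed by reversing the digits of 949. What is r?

Reversing 949 gives 949.

949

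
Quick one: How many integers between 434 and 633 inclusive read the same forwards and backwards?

20

The integers in [434, 633] that read the same forwards and backwards: 434, 444, 454, 464, 474, 484, …, 616, 626.
20 qualify.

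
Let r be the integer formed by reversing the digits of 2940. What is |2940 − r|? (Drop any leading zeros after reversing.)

Reverse of 2940 is 492.
|2940 − 492| = 2448

2448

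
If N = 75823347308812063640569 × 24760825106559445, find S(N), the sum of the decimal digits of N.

75823347308812063640569 × 24760825106559445 = 1877448641707410272962249020268712124205
Sum of its 40 digits: 154.

154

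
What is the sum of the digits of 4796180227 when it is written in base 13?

67

4796180227 in base 13 is 5B5867A87.
Digit sum: 5+11+5+8+6+7+10+8+7 = 67.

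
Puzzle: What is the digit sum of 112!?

112! = 197450685722107402353682037275992488341277868034975337796656295094902858969771811440894224355027779366597957338237853638272334919686385621811850780464277094400000000000000000000000000
Sum of its 183 digits: 765.

765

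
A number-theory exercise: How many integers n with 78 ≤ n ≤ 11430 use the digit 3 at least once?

The integers in [78, 11430] that use the digit 3 at least once: 83, 93, 103, 113, 123, 130, …, 11423, 11430.
3854 qualify.

3854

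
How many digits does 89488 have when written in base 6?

7

89488 in base 6 is 1530144, which has 7 digits.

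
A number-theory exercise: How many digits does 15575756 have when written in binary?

24

15575756 in base 2 is 111011011010101011001100, which has 24 digits.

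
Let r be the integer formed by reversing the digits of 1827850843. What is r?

Reversing 1827850843 gives 3480587281.

3480587281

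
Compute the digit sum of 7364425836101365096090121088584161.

133

7+3+6+4+4+2+5+8+3+6+1+0+1+3+6+5+0+9+6+0+9+0+1+2+1+0+8+8+5+8+4+1+6+1 = 133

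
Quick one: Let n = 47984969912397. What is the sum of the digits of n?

4+7+9+8+4+9+6+9+9+1+2+3+9+7 = 87

87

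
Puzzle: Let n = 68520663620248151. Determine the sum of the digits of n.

65

6+8+5+2+0+6+6+3+6+2+0+2+4+8+1+5+1 = 65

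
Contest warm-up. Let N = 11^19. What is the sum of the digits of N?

11^19 = 61159090448414546291
Sum of its 20 digits: 83.

83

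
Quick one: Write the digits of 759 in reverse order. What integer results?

957

Reversing 759 gives 957.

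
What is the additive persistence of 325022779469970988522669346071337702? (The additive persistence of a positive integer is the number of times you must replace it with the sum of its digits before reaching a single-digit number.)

2

325022779469970988522669346071337702 → 170 → 8 (2 steps)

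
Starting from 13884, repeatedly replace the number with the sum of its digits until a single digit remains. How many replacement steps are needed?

2

13884 → 24 → 6 (2 steps)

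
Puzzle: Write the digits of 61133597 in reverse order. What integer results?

Reversing 61133597 gives 79533116.

79533116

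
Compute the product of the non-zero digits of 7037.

147

7×3×7 = 147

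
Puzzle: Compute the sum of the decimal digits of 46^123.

892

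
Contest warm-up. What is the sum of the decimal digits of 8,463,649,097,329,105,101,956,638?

115

8+4+6+3+6+4+9+0+9+7+3+2+9+1+0+5+1+0+1+9+5+6+6+3+8 = 115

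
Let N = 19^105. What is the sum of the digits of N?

604

19^105 = 185835251625667540428459409118176696577935159390840071632914230815354742746536029054367203570579173941779308170594025487105024327898099
Sum of its 135 digits: 604.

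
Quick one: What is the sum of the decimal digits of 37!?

153

37! = 13763753091226345046315979581580902400000000
Sum of its 44 digits: 153.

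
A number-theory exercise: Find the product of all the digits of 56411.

120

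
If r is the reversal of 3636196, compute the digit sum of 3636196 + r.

32

Reversal of 3636196 is 6916363; 3636196 + 6916363 = 10552559.
Digit sum of 10552559: 1+0+5+5+2+5+5+9 = 32.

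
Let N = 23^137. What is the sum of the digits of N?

23^137 = 3603408796636394106131033457901401161620272319323062878168247797107107060878910273075521213259515593914935716349070812432167922354276365875665683863440450667848319819735572257352144159703
Sum of its 187 digits: 794.

794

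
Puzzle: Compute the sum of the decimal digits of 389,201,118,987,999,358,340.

107

3+8+9+2+0+1+1+1+8+9+8+7+9+9+9+3+5+8+3+4+0 = 107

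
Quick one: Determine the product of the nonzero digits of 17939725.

119070

1×7×9×3×9×7×2×5 = 119070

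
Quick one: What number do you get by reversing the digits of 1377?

Reversing 1377 gives 7731.

7731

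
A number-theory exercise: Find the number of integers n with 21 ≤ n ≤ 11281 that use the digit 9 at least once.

3754

The integers in [21, 11281] that use the digit 9 at least once: 29, 39, 49, 59, 69, 79, …, 11269, 11279.
3754 qualify.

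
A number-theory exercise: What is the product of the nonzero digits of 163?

1×6×3 = 18

18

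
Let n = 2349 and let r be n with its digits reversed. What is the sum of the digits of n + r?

Reversal of 2349 is 9432; 2349 + 9432 = 11781.
Digit sum of 11781: 1+1+7+8+1 = 18.

18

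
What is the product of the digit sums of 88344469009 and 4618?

1045

S(88344469009) = 8+8+3+4+4+4+6+9+0+0+9 = 55.
S(4618) = 4+6+1+8 = 19.
55 · 19 = 1045.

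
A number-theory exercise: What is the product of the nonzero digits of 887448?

8×8×7×4×4×8 = 57344

57344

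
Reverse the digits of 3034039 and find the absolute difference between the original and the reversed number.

6270264

Reverse of 3034039 is 9304303.
|3034039 − 9304303| = 6270264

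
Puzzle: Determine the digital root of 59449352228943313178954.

2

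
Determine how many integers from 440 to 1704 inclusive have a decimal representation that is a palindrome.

63

The integers in [440, 1704] that have a decimal representation that is a palindrome: 444, 454, 464, 474, 484, 494, …, 1551, 1661.
63 qualify.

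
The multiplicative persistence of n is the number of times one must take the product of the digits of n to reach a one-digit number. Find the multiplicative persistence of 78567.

2

78567 → 11760 → 0 (2 steps)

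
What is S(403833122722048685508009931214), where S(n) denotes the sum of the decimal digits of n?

110

4+0+3+8+3+3+1+2+2+7+2+2+0+4+8+6+8+5+5+0+8+0+0+9+9+3+1+2+1+4 = 110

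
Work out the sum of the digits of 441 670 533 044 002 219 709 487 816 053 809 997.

4+4+1+6+7+0+5+3+3+0+4+4+0+0+2+2+1+9+7+0+9+4+8+7+8+1+6+0+5+3+8+0+9+9+9+7 = 155

155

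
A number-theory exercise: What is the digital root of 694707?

6+9+4+7+0+7 = 33
3+3 = 6
(Equivalently, 694707 mod 9 = 6.)

6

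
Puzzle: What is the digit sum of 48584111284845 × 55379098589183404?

48584111284845 × 55379098589183404 = 2690544288711289236929790712380
Sum of its 31 digits: 144.

144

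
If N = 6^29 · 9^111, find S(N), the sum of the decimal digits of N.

612

6^29 · 9^111 = 307117673265128644590574094480868378493988125930728295029328108787462331298933929261873242795803681530612809757174735063968907264
Sum of its 129 digits: 612.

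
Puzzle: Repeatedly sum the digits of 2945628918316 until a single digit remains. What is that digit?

1

2+9+4+5+6+2+8+9+1+8+3+1+6 = 64
6+4 = 10
1+0 = 1
(Equivalently, 2945628918316 mod 9 = 1.)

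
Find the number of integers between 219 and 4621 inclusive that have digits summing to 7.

93

The integers in [219, 4621] that have digits summing to 7: 223, 232, 241, 250, 304, 313, …, 4210, 4300.
93 qualify.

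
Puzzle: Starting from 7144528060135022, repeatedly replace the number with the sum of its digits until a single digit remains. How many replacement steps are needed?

2

7144528060135022 → 50 → 5 (2 steps)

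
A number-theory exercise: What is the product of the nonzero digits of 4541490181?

23040

4×5×4×1×4×9×1×8×1 = 23040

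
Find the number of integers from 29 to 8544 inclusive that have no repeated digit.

The integers in [29, 8544] that have no repeated digit: 29, 30, 31, 32, 34, 35, …, 8542, 8543.
4552 qualify.

4552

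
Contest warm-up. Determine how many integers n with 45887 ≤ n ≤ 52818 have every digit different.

The integers in [45887, 52818] that have every digit different: 45890, 45891, 45892, 45893, 45896, 45897, …, 52816, 52817.
2327 qualify.

2327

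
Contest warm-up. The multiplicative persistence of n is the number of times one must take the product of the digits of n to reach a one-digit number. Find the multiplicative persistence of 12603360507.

1

12603360507 → 0 (1 step)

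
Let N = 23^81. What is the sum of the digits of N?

23^81 = 199505428583424551679895455175383779355358100716985185998909941221796774964943927385447953187055123587793878423
Sum of its 111 digits: 575.

575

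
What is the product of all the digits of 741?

7×4×1 = 28

28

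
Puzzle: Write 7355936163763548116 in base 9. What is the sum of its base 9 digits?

84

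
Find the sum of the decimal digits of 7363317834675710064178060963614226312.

148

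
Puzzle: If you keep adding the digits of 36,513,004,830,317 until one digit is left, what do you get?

8

3+6+5+1+3+0+0+4+8+3+0+3+1+7 = 44
4+4 = 8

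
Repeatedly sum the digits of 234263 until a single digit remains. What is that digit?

2

2+3+4+2+6+3 = 20
2+0 = 2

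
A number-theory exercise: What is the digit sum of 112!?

112! = 197450685722107402353682037275992488341277868034975337796656295094902858969771811440894224355027779366597957338237853638272334919686385621811850780464277094400000000000000000000000000
Sum of its 183 digits: 765.

765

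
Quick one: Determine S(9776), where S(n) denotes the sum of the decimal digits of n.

29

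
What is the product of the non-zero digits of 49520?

360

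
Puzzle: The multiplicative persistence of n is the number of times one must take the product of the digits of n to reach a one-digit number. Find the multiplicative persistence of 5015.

1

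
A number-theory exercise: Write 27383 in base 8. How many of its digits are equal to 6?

2

27383 in base 8 is 65367.
The digit 6 appears 2 times.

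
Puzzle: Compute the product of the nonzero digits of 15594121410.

7200

1×5×5×9×4×1×2×1×4×1 = 7200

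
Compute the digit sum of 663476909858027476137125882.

134

6+6+3+4+7+6+9+0+9+8+5+8+0+2+7+4+7+6+1+3+7+1+2+5+8+8+2 = 134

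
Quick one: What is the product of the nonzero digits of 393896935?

4723920

3×9×3×8×9×6×9×3×5 = 4723920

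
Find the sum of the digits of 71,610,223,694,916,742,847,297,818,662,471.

7+1+6+1+0+2+2+3+6+9+4+9+1+6+7+4+2+8+4+7+2+9+7+8+1+8+6+6+2+4+7+1 = 150

150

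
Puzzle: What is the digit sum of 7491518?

7+4+9+1+5+1+8 = 35

35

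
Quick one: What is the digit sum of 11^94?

466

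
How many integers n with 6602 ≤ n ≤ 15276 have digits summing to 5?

35

The integers in [6602, 15276] that have digits summing to 5: 10004, 10013, 10022, 10031, 10040, 10103, …, 13100, 14000.
35 qualify.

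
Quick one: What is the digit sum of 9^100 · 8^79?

720

9^100 · 8^79 = 58662412076177220412124527833800990413983811718195328846744973564112401231435801226335038679465815448630433518817822574329581973542139061715345281294394167785498345472
Sum of its 167 digits: 720.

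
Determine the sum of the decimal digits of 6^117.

6^117 = 11058501848889398044247231674620986485321431295577581053898440737775600150566980478866292736
Sum of its 92 digits: 432.

432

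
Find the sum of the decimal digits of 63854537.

6+3+8+5+4+5+3+7 = 41

41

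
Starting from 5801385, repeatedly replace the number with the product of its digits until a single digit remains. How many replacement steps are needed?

1

5801385 → 0 (1 step)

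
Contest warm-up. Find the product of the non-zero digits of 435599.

4×3×5×5×9×9 = 24300

24300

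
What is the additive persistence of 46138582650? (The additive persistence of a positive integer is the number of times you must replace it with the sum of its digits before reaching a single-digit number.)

3

46138582650 → 48 → 12 → 3 (3 steps)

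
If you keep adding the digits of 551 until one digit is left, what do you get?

2

5+5+1 = 11
1+1 = 2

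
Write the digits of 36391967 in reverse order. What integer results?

Reversing 36391967 gives 76919363.

76919363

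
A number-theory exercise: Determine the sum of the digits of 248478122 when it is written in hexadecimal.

248478122 in base 16 is ECF79AA.
Digit sum: 14+12+15+7+9+10+10 = 77.

77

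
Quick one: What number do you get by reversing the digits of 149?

Reversing 149 gives 941.

941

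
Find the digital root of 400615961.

5

4+0+0+6+1+5+9+6+1 = 32
3+2 = 5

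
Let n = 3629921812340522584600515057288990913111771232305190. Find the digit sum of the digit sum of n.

First digit sum: 197.
1+9+7 = 17.

17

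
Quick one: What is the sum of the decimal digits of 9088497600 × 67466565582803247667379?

174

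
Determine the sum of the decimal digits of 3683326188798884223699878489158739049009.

222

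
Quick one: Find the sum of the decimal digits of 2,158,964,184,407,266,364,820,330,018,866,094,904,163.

167

2+1+5+8+9+6+4+1+8+4+4+0+7+2+6+6+3+6+4+8+2+0+3+3+0+0+1+8+8+6+6+0+9+4+9+0+4+1+6+3 = 167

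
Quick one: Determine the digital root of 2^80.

The digital root of n equals n mod 9 (or 9 when 9 | n), so we need 2^80 mod 9.
2^80 ≡ 4 (mod 9), so the digital root is 4.

4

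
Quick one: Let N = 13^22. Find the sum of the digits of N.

121

13^22 = 3211838877954855105157369
Sum of its 25 digits: 121.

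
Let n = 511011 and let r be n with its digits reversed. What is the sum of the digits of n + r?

18

Reversal of 511011 is 110115; 511011 + 110115 = 621126.
Digit sum of 621126: 6+2+1+1+2+6 = 18.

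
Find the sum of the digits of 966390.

33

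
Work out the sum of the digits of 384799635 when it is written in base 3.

21

384799635 in base 3 is 222211001211212100.
Digit sum: 2+2+2+2+1+1+0+0+1+2+1+1+2+1+2+1+0+0 = 21.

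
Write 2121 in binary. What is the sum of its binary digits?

2121 in base 2 is 100001001001.
Digit sum: 1+0+0+0+0+1+0+0+1+0+0+1 = 4.

4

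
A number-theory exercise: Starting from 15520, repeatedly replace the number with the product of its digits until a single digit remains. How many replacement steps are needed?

1

15520 → 0 (1 step)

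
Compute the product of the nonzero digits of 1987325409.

1×9×8×7×3×2×5×4×9 = 544320

544320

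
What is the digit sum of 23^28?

202

23^28 = 134393854047545109686936775588697536481
Sum of its 39 digits: 202.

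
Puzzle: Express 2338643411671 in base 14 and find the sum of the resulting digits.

73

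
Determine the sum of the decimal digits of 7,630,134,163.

34

7+6+3+0+1+3+4+1+6+3 = 34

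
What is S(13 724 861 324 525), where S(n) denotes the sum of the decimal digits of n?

53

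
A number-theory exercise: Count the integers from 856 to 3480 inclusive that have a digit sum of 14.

199

The integers in [856, 3480] that have a digit sum of 14: 860, 905, 914, 923, 932, 941, …, 3461, 3470.
199 qualify.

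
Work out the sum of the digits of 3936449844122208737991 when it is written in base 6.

76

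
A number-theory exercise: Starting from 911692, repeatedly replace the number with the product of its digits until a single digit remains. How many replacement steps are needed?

911692 → 972 → 126 → 12 → 2 (4 steps)

4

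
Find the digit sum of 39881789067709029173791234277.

3+9+8+8+1+7+8+9+0+6+7+7+0+9+0+2+9+1+7+3+7+9+1+2+3+4+2+7+7 = 146

146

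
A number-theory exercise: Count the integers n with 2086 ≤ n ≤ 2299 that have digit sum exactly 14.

The integers in [2086, 2299] that have digit sum exactly 14: 2093, 2129, 2138, 2147, 2156, 2165, …, 2282, 2291.
18 qualify.

18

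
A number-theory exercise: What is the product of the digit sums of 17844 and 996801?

S(17844) = 1+7+8+4+4 = 24.
S(996801) = 9+9+6+8+0+1 = 33.
24 · 33 = 792.

792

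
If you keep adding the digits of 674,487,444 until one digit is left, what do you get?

3

6+7+4+4+8+7+4+4+4 = 48
4+8 = 12
1+2 = 3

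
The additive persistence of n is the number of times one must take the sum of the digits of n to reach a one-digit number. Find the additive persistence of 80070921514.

3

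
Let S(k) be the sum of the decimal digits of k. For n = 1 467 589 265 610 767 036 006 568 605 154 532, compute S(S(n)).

10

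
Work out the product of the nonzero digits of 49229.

1296

4×9×2×2×9 = 1296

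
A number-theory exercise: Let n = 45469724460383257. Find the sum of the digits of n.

79

4+5+4+6+9+7+2+4+4+6+0+3+8+3+2+5+7 = 79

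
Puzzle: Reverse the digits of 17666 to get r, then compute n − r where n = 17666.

-49005

Reverse of 17666 is 66671.
17666 − 66671 = -49005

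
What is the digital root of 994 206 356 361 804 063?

3

9+9+4+2+0+6+3+5+6+3+6+1+8+0+4+0+6+3 = 75
7+5 = 12
1+2 = 3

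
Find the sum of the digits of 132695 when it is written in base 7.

17

132695 in base 7 is 1061603.
Digit sum: 1+0+6+1+6+0+3 = 17.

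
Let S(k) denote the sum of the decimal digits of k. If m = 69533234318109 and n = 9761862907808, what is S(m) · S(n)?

4047

S(69533234318109) = 6+9+5+3+3+2+3+4+3+1+8+1+0+9 = 57.
S(9761862907808) = 9+7+6+1+8+6+2+9+0+7+8+0+8 = 71.
57 · 71 = 4047.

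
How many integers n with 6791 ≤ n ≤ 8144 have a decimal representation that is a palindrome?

14

The integers in [6791, 8144] that have a decimal representation that is a palindrome: 6886, 6996, 7007, 7117, 7227, 7337, …, 8008, 8118.
14 qualify.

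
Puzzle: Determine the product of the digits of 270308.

2×7×0×3×0×8 = 0

0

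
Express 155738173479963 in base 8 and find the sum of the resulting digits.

155738173479963 in base 8 is 4332223640416033.
Digit sum: 4+3+3+2+2+2+3+6+4+0+4+1+6+0+3+3 = 46.

46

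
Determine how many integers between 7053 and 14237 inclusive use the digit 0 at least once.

The integers in [7053, 14237] that use the digit 0 at least once: 7053, 7054, 7055, 7056, 7057, 7058, …, 14220, 14230.
2705 qualify.

2705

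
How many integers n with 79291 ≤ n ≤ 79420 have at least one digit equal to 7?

130

The integers in [79291, 79420] that have at least one digit equal to 7: 79291, 79292, 79293, 79294, 79295, 79296, …, 79419, 79420.
130 qualify.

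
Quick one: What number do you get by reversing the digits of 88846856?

65864888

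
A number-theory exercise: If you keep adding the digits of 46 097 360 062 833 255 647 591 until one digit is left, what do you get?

2

4+6+0+9+7+3+6+0+0+6+2+8+3+3+2+5+5+6+4+7+5+9+1 = 101
1+0+1 = 2
(Equivalently, 46 097 360 062 833 255 647 591 mod 9 = 2.)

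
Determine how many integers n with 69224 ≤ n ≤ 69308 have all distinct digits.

36

The integers in [69224, 69308] that have all distinct digits: 69230, 69231, 69234, 69235, 69237, 69238, …, 69307, 69308.
36 qualify.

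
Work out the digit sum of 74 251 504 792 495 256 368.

7+4+2+5+1+5+0+4+7+9+2+4+9+5+2+5+6+3+6+8 = 94

94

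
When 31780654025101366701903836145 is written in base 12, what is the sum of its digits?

138

31780654025101366701903836145 in base 12 is 293932A8A071505A04B57115929.
Digit sum: 2+9+3+9+3+2+10+8+10+0+7+1+5+0+5+10+0+4+11+5+7+1+1+5+9+2+9 = 138.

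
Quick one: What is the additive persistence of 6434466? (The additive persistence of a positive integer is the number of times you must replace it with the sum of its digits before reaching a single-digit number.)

6434466 → 33 → 6 (2 steps)

2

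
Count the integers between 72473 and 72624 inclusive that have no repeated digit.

The integers in [72473, 72624] that have no repeated digit: 72480, 72481, 72483, 72485, 72486, 72489, …, 72618, 72619.
66 qualify.

66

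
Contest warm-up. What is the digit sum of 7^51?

7^51 = 12589255298531885026341962383987545444758743
Sum of its 44 digits: 217.

217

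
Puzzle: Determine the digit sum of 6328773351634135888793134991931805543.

6+3+2+8+7+7+3+3+5+1+6+3+4+1+3+5+8+8+8+7+9+3+1+3+4+9+9+1+9+3+1+8+0+5+5+4+3 = 175

175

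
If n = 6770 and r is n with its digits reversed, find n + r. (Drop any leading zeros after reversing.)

Reverse of 6770 is 776.
6770 + 776 = 7546

7546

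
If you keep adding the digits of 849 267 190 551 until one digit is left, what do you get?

3

8+4+9+2+6+7+1+9+0+5+5+1 = 57
5+7 = 12
1+2 = 3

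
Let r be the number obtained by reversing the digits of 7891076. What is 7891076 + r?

14593063

Reverse of 7891076 is 6701987.
7891076 + 6701987 = 14593063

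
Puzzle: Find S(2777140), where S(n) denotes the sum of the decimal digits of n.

2+7+7+7+1+4+0 = 28

28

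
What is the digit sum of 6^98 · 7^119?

828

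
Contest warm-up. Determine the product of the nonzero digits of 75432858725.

7×5×4×3×2×8×5×8×7×2×5 = 18816000

18816000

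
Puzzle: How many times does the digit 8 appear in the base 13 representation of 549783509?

1

549783509 in base 13 is 89B95AB2.
The digit 8 appears 1 time.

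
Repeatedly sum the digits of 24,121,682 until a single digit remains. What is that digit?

2+4+1+2+1+6+8+2 = 26
2+6 = 8

8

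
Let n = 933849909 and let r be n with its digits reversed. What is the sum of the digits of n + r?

Reversal of 933849909 is 909948339; 933849909 + 909948339 = 1843798248.
Digit sum of 1843798248: 1+8+4+3+7+9+8+2+4+8 = 54.

54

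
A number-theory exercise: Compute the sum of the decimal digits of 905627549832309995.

95

9+0+5+6+2+7+5+4+9+8+3+2+3+0+9+9+9+5 = 95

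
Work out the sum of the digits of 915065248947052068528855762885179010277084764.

213

9+1+5+0+6+5+2+4+8+9+4+7+0+5+2+0+6+8+5+2+8+8+5+5+7+6+2+8+8+5+1+7+9+0+1+0+2+7+7+0+8+4+7+6+4 = 213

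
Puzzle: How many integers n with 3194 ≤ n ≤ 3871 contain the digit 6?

212

The integers in [3194, 3871] that contain the digit 6: 3196, 3206, 3216, 3226, 3236, 3246, …, 3868, 3869.
212 qualify.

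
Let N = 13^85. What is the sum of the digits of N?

13^85 = 48437859827578790528878694155800583071043975170317860027824590673724675547421920960052829364893
Sum of its 95 digits: 454.

454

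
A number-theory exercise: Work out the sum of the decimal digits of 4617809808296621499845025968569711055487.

204

4+6+1+7+8+0+9+8+0+8+2+9+6+6+2+1+4+9+9+8+4+5+0+2+5+9+6+8+5+6+9+7+1+1+0+5+5+4+8+7 = 204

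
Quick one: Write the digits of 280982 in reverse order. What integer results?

Reversing 280982 gives 289082.

289082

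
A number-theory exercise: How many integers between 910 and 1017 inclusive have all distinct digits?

64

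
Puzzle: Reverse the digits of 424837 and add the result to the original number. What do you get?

Reverse of 424837 is 738424.
424837 + 738424 = 1163261

1163261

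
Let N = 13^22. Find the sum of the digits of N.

121

13^22 = 3211838877954855105157369
Sum of its 25 digits: 121.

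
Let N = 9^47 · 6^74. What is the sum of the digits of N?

441

9^47 · 6^74 = 2707637198979340441956608004652312349391632987197366644738253392800278839531926201414176244731031322624
Sum of its 103 digits: 441.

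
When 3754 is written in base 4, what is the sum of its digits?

13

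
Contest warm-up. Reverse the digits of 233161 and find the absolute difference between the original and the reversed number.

71829

Reverse of 233161 is 161332.
|233161 − 161332| = 71829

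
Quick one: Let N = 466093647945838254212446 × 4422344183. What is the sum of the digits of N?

131

466093647945838254212446 × 4422344183 = 2061226532726527702575285814301618
Sum of its 34 digits: 131.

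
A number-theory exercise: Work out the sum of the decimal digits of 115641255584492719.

79

1+1+5+6+4+1+2+5+5+5+8+4+4+9+2+7+1+9 = 79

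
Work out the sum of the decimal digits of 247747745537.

2+4+7+7+4+7+7+4+5+5+3+7 = 62

62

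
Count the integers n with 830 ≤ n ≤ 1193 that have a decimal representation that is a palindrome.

The integers in [830, 1193] that have a decimal representation that is a palindrome: 838, 848, 858, 868, 878, 888, …, 1001, 1111.
19 qualify.

19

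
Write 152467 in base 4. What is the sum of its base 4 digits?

152467 in base 4 is 211032103.
Digit sum: 2+1+1+0+3+2+1+0+3 = 13.

13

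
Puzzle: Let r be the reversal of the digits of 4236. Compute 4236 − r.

-2088

Reverse of 4236 is 6324.
4236 − 6324 = -2088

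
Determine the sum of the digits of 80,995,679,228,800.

8+0+9+9+5+6+7+9+2+2+8+8+0+0 = 73

73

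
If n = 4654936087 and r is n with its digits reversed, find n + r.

12461330651

Reverse of 4654936087 is 7806394564.
4654936087 + 7806394564 = 12461330651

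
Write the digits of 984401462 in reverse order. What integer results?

264104489

Reversing 984401462 gives 264104489.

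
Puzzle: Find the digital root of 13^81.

1

The digital root of n equals n mod 9 (or 9 when 9 | n), so we need 13^81 mod 9.
13^81 ≡ 1 (mod 9), so the digital root is 1.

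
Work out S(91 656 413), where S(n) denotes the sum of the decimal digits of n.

35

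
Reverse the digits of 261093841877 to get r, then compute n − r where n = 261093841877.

-517054548285

Reverse of 261093841877 is 778148390162.
261093841877 − 778148390162 = -517054548285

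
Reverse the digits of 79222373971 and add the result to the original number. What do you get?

97159696268

Reverse of 79222373971 is 17937322297.
79222373971 + 17937322297 = 97159696268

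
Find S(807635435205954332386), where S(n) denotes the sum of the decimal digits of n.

8+0+7+6+3+5+4+3+5+2+0+5+9+5+4+3+3+2+3+8+6 = 91

91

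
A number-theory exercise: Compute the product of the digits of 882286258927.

8×8×2×2×8×6×2×5×8×9×2×7 = 123863040

123863040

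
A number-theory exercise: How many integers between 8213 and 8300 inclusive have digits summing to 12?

1

The integers in [8213, 8300] that have digits summing to 12: 8220.
1 qualifies.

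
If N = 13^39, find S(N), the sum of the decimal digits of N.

13^39 = 27783742160348572763840067510872319734178277
Sum of its 44 digits: 199.

199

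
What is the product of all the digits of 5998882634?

5×9×9×8×8×8×2×6×3×4 = 29859840

29859840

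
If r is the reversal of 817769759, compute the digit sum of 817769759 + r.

55

Reversal of 817769759 is 957967718; 817769759 + 957967718 = 1775737477.
Digit sum of 1775737477: 1+7+7+5+7+3+7+4+7+7 = 55.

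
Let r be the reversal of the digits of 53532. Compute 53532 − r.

Reverse of 53532 is 23535.
53532 − 23535 = 29997

29997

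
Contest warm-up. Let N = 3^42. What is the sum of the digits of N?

3^42 = 109418989131512359209
Sum of its 21 digits: 90.

90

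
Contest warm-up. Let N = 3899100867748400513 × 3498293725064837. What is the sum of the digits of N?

151

3899100867748400513 × 3498293725064837 = 13640200099039090396376883969061381
Sum of its 35 digits: 151.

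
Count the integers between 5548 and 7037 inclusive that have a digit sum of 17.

97

The integers in [5548, 7037] that have a digit sum of 17: 5552, 5561, 5570, 5606, 5615, 5624, …, 7028, 7037.
97 qualify.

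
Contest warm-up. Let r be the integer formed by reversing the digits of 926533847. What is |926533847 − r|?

178198218

Reverse of 926533847 is 748335629.
|926533847 − 748335629| = 178198218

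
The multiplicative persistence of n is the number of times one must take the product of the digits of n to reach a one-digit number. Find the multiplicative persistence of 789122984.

789122984 → 580608 → 0 (2 steps)

2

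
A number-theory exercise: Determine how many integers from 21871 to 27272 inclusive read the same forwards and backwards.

The integers in [21871, 27272] that read the same forwards and backwards: 21912, 22022, 22122, 22222, 22322, 22422, …, 27172, 27272.
54 qualify.

54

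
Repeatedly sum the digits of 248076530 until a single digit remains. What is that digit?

2+4+8+0+7+6+5+3+0 = 35
3+5 = 8

8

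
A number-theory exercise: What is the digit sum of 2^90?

118

2^90 = 1237940039285380274899124224
Sum of its 28 digits: 118.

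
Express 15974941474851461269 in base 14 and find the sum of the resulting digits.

115

15974941474851461269 in base 14 is 7498B376C15A3C04D.
Digit sum: 7+4+9+8+11+3+7+6+12+1+5+10+3+12+0+4+13 = 115.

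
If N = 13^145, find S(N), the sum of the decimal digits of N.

13^145 = 332495739297038865453955824301148040878086855761996914226721779819448441230837837778396193227194828462167904844061547157593170092092697366300067194480595905270093
Sum of its 162 digits: 760.

760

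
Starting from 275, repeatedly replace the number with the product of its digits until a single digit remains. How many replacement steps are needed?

275 → 70 → 0 (2 steps)

2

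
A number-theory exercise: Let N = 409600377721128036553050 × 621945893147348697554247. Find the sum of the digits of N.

409600377721128036553050 × 621945893147348697554247 = 254749272755258363836259150230712339751268303350
Sum of its 48 digits: 198.

198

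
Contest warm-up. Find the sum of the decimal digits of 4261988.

38

4+2+6+1+9+8+8 = 38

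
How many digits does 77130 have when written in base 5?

77130 in base 5 is 4432010, which has 7 digits.

7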